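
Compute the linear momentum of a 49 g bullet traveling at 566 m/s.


p = m*v = 0.049*566 = 27.73 kg·m/s

27.73 kg·m/s


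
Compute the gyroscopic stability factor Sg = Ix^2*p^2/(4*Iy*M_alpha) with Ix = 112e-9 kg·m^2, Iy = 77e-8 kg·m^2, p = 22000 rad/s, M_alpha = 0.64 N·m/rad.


Sg = Ix^2 * p^2 / (4 * Iy * M_alpha) = (112e-9)^2 * 22000^2 / (4 * 77e-8 * 0.64) = 3.08

3.08


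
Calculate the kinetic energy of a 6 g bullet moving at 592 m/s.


E = 0.5*m*v^2 = 0.5*0.006*592^2 = 1051 J

1051 J


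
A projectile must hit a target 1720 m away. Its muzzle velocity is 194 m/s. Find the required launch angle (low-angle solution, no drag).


sin(2*theta) = R*g/v0^2 = 1720*9.81/194^2 = 0.448326, theta = arcsin(0.448326)/2 = 13.32°

13.32 degrees


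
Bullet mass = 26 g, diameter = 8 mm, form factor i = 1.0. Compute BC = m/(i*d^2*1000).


BC = m/(i*d^2*1000) = 26/(1.0 * 8^2 * 1000) = 0.0004062

0.0004062


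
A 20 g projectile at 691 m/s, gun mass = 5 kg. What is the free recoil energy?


v_r = m_p*v_p/m_gun = 0.02*691/5 = 2.764 m/s, E_r = 0.5*m_gun*v_r^2 = 0.5*5*2.764^2 = 19.1 J

19.1 J


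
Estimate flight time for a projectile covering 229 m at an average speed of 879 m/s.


t = d/v = 229/879 = 0.2605 s

0.2605 s


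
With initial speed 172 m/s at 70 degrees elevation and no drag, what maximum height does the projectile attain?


H = (v0*sin(theta))^2 / (2g) = (172*sin(70°))^2 / (2*9.81) = 1331 m

1331 m


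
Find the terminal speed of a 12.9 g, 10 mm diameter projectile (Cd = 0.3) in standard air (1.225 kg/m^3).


A = pi*(d/2)^2 = pi*(10/2000)^2 = 7.85398e-05 m^2
vt = sqrt(2mg/(Cd*rho*A)) = sqrt(2*0.0129*9.81/(0.3 * 1.225 * 7.85398e-05)) = 93.64 m/s

93.64 m/s


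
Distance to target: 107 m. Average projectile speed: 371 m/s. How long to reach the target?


t = d/v = 107/371 = 0.2884 s

0.2884 s


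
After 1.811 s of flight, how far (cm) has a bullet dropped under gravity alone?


drop = 0.5*g*t^2 = 0.5*9.81*1.811^2 = 16.087 m ≈ 1609 cm

1609 cm


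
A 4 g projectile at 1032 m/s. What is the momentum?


p = m*v = 0.004*1032 = 4.128 kg·m/s

4.128 kg·m/s


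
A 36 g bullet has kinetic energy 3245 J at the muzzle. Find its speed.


v = sqrt(2*E/m) = sqrt(2*3245/0.036) = 424.6 m/s

424.6 m/s


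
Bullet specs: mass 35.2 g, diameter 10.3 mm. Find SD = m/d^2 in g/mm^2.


SD = m/d^2 = 35.2/10.3^2 = 0.3318 g/mm^2

0.3318 g/mm^2


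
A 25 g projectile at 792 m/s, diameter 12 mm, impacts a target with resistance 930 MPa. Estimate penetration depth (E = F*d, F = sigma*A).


A = pi*(d/2)^2 = pi*(12/2)^2 = 113.097 mm^2
E = 0.5*m*v^2 = 0.5*0.025*792^2 = 7840.8 J
depth = E/(sigma*A) = 7840.8 J / (930 MPa * 113.097 mm^2) = 7840.8/(930 * 113.097) m = 0.0745461 m ≈ 74.55 mm

74.55 mm


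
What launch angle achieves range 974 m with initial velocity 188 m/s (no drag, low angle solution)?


sin(2*theta) = R*g/v0^2 = 974*9.81/188^2 = 0.270341, theta = arcsin(0.270341)/2 = 7.842°

7.842 degrees


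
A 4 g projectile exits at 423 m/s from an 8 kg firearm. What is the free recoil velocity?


v_recoil = m_p * v_p / m_gun = 0.004 * 423 / 8 = 0.2115 m/s

0.2115 m/s


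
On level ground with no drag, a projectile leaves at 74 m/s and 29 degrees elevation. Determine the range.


R = v0^2 * sin(2*theta) / g = 74^2 * sin(2*29°) / 9.81 = 473.4 m

473.4 m


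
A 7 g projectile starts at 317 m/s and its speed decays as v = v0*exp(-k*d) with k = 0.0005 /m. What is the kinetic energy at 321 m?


v = v0*exp(-k*d) = 317*exp(-0.0005*321) = 269.995 m/s
E = 0.5*m*v^2 = 0.5*0.007*269.995^2 = 255.1 J

255.1 J


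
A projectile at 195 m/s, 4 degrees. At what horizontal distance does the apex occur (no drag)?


R = v0^2*sin(2*theta)/g = 195^2*sin(2*4°)/9.81 = 539.455 m
apex_dist = R/2 = 539.455/2 = 269.7 m

269.7 m


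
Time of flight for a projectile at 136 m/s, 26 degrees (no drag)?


T = 2*v0*sin(theta)/g = 2*136*sin(26°)/9.81 = 12.15 s

12.15 s


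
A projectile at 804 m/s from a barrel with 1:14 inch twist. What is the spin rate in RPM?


twist_m = 14*0.0254 = 0.3556 m
spin = v/twist = 804/0.3556 = 2260.967 rev/s
RPM = spin*60 = 2260.967*60 ≈ 135658 RPM

135658 RPM


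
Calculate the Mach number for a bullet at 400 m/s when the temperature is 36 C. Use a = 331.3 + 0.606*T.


a = 331.3 + 0.606*(36) = 353.116 m/s
M = v/a = 400/353.116 = 1.133

1.133


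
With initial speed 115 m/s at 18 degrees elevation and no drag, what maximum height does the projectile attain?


H = (v0*sin(theta))^2 / (2g) = (115*sin(18°))^2 / (2*9.81) = 64.37 m

64.37 m


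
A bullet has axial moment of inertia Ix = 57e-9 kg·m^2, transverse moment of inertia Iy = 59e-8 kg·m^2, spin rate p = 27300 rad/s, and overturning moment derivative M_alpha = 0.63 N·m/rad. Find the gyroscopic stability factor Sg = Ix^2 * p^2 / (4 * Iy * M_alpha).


Sg = Ix^2 * p^2 / (4 * Iy * M_alpha) = (57e-9)^2 * 27300^2 / (4 * 59e-8 * 0.63) = 1.629

1.629


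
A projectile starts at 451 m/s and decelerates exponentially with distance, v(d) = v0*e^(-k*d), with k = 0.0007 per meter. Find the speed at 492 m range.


v = v0*exp(-k*d) = 451*exp(-0.0007*492) = 319.6 m/s

319.6 m/s


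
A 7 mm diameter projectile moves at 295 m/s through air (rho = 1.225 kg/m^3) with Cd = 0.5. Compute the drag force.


A = pi*(d/2)^2 = pi*(7/2000)^2 = 3.84845e-05 m^2
Fd = 0.5*Cd*rho*A*v^2 = 0.5*0.5*1.225*3.84845e-05*295^2 = 1.026 N

1.026 N


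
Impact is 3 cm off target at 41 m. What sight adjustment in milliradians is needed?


1 mrad subtends 1 cm per 10 m of range, so adj = error_cm / (dist_m / 10) = 3 / (41/10) = 0.7317 mrad

0.7317 mrad


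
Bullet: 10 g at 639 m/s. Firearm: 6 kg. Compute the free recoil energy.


v_r = m_p*v_p/m_gun = 0.01*639/6 = 1.065 m/s, E_r = 0.5*m_gun*v_r^2 = 0.5*6*1.065^2 = 3.403 J

3.403 J


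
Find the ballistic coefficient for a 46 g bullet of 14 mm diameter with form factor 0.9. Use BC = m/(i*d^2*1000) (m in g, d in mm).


BC = m/(i*d^2*1000) = 46/(0.9 * 14^2 * 1000) = 0.0002608

0.0002608


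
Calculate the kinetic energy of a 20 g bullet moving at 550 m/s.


E = 0.5*m*v^2 = 0.5*0.02*550^2 = 3025 J

3025 J


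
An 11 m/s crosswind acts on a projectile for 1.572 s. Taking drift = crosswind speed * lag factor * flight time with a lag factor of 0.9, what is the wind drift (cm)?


drift = v_wind * lag * t = 11 * 0.9 * 1.572 = 15.5628 m ≈ 1556 cm

1556 cm


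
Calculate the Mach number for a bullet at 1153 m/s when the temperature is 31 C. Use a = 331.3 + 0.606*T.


a = 331.3 + 0.606*(31) = 350.086 m/s
M = v/a = 1153/350.086 = 3.293

3.293


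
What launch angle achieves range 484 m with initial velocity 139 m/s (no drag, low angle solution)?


sin(2*theta) = R*g/v0^2 = 484*9.81/139^2 = 0.245745, theta = arcsin(0.245745)/2 = 7.113°

7.113 degrees


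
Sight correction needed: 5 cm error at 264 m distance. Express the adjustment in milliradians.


1 mrad subtends 1 cm per 10 m of range, so adj = error_cm / (dist_m / 10) = 5 / (264/10) = 0.1894 mrad

0.1894 mrad


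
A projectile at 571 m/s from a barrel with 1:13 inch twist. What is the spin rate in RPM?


twist_m = 13*0.0254 = 0.3302 m
spin = v/twist = 571/0.3302 = 1729.255 rev/s
RPM = spin*60 = 1729.255*60 ≈ 103755 RPM

103755 RPM


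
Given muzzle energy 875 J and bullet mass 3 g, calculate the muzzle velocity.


v = sqrt(2*E/m) = sqrt(2*875/0.003) = 763.8 m/s

763.8 m/s


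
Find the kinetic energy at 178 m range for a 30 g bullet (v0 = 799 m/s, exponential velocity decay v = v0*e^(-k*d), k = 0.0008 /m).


v = v0*exp(-k*d) = 799*exp(-0.0008*178) = 692.952 m/s
E = 0.5*m*v^2 = 0.5*0.03*692.952^2 = 7203 J

7203 J


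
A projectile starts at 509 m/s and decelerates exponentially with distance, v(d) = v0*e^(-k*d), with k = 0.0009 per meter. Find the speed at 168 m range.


v = v0*exp(-k*d) = 509*exp(-0.0009*168) = 437.6 m/s

437.6 m/s


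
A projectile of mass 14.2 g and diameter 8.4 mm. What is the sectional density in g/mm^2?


SD = m/d^2 = 14.2/8.4^2 = 0.2012 g/mm^2

0.2012 g/mm^2


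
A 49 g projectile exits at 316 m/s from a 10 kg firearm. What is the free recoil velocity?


v_recoil = m_p * v_p / m_gun = 0.049 * 316 / 10 = 1.548 m/s

1.548 m/s


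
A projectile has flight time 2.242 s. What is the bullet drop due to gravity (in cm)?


drop = 0.5*g*t^2 = 0.5*9.81*2.242^2 = 24.6553 m ≈ 2466 cm

2466 cm


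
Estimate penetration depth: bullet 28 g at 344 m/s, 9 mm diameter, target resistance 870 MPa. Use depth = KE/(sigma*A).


A = pi*(d/2)^2 = pi*(9/2)^2 = 63.6173 mm^2
E = 0.5*m*v^2 = 0.5*0.028*344^2 = 1656.7 J
depth = E/(sigma*A) = 1656.7 J / (870 MPa * 63.6173 mm^2) = 1656.7/(870 * 63.6173) m = 0.029933 m ≈ 29.93 mm

29.93 mm


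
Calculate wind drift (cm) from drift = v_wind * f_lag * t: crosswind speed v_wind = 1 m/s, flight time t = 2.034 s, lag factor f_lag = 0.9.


drift = v_wind * lag * t = 1 * 0.9 * 2.034 = 1.8306 m ≈ 183.1 cm

183.1 cm


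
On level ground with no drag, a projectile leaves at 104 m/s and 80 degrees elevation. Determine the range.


R = v0^2 * sin(2*theta) / g = 104^2 * sin(2*80°) / 9.81 = 377.1 m

377.1 m


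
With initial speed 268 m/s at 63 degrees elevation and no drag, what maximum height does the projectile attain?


H = (v0*sin(theta))^2 / (2g) = (268*sin(63°))^2 / (2*9.81) = 2906 m

2906 m


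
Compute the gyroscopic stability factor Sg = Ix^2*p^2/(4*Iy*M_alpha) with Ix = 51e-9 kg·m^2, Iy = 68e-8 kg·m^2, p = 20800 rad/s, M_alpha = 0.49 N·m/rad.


Sg = Ix^2 * p^2 / (4 * Iy * M_alpha) = (51e-9)^2 * 20800^2 / (4 * 68e-8 * 0.49) = 0.8443

0.8443


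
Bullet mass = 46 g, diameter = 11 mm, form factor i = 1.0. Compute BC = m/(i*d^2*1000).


BC = m/(i*d^2*1000) = 46/(1.0 * 11^2 * 1000) = 0.0003802

0.0003802


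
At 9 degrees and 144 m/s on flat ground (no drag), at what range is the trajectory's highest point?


R = v0^2*sin(2*theta)/g = 144^2*sin(2*9°)/9.81 = 653.188 m
apex_dist = R/2 = 653.188/2 = 326.6 m

326.6 m


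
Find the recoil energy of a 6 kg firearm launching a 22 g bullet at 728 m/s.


v_r = m_p*v_p/m_gun = 0.022*728/6 = 2.66933 m/s, E_r = 0.5*m_gun*v_r^2 = 0.5*6*2.66933^2 = 21.38 J

21.38 J


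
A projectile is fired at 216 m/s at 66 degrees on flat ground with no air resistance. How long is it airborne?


T = 2*v0*sin(theta)/g = 2*216*sin(66°)/9.81 = 40.23 s

40.23 s


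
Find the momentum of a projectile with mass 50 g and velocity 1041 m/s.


p = m*v = 0.05*1041 = 52.05 kg·m/s

52.05 kg·m/s


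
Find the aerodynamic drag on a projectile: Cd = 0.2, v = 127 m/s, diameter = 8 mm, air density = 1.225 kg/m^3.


A = pi*(d/2)^2 = pi*(8/2000)^2 = 5.02655e-05 m^2
Fd = 0.5*Cd*rho*A*v^2 = 0.5*0.2*1.225*5.02655e-05*127^2 = 0.09931 N

0.09931 N


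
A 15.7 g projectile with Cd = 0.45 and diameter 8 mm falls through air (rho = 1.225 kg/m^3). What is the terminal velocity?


A = pi*(d/2)^2 = pi*(8/2000)^2 = 5.02655e-05 m^2
vt = sqrt(2mg/(Cd*rho*A)) = sqrt(2*0.0157*9.81/(0.45 * 1.225 * 5.02655e-05)) = 105.4 m/s

105.4 m/s


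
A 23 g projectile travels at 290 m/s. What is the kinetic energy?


E = 0.5*m*v^2 = 0.5*0.023*290^2 = 967.1 J

967.1 J


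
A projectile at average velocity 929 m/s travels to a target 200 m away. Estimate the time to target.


t = d/v = 200/929 = 0.2153 s

0.2153 s


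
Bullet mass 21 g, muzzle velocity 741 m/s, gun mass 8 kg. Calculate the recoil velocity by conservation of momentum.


v_recoil = m_p * v_p / m_gun = 0.021 * 741 / 8 = 1.945 m/s

1.945 m/s


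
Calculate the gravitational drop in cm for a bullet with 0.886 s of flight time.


drop = 0.5*g*t^2 = 0.5*9.81*0.886^2 = 3.85041 m ≈ 385 cm

385 cm


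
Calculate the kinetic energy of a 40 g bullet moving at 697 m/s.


E = 0.5*m*v^2 = 0.5*0.04*697^2 = 9716 J

9716 J


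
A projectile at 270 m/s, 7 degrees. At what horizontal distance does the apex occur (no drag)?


R = v0^2*sin(2*theta)/g = 270^2*sin(2*7°)/9.81 = 1797.77 m
apex_dist = R/2 = 1797.77/2 = 898.9 m

898.9 m


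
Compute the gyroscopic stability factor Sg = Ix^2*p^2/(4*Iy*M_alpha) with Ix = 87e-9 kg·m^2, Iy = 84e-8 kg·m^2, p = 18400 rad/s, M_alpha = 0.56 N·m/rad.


Sg = Ix^2 * p^2 / (4 * Iy * M_alpha) = (87e-9)^2 * 18400^2 / (4 * 84e-8 * 0.56) = 1.362

1.362


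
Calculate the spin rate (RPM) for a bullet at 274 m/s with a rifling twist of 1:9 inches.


twist_m = 9*0.0254 = 0.2286 m
spin = v/twist = 274/0.2286 = 1198.6 rev/s
RPM = spin*60 = 1198.6*60 ≈ 71916 RPM

71916 RPM


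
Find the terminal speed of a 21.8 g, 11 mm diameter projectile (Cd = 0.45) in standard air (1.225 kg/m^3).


A = pi*(d/2)^2 = pi*(11/2000)^2 = 9.50332e-05 m^2
vt = sqrt(2mg/(Cd*rho*A)) = sqrt(2*0.0218*9.81/(0.45 * 1.225 * 9.50332e-05)) = 90.36 m/s

90.36 m/s


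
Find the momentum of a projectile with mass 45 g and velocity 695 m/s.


p = m*v = 0.045*695 = 31.27 kg·m/s

31.27 kg·m/s


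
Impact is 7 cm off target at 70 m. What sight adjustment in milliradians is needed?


1 mrad subtends 1 cm per 10 m of range, so adj = error_cm / (dist_m / 10) = 7 / (70/10) = 1 mrad

1 mrad


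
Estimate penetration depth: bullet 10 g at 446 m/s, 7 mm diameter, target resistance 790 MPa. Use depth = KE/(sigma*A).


A = pi*(d/2)^2 = pi*(7/2)^2 = 38.4845 mm^2
E = 0.5*m*v^2 = 0.5*0.01*446^2 = 994.58 J
depth = E/(sigma*A) = 994.58 J / (790 MPa * 38.4845 mm^2) = 994.58/(790 * 38.4845) m = 0.0327135 m ≈ 32.71 mm

32.71 mm


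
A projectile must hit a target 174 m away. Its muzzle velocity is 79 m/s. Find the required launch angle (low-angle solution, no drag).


sin(2*theta) = R*g/v0^2 = 174*9.81/79^2 = 0.273504, theta = arcsin(0.273504)/2 = 7.936°

7.936 degrees


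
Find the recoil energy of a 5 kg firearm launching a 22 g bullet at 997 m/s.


v_r = m_p*v_p/m_gun = 0.022*997/5 = 4.3868 m/s, E_r = 0.5*m_gun*v_r^2 = 0.5*5*4.3868^2 = 48.11 J

48.11 J


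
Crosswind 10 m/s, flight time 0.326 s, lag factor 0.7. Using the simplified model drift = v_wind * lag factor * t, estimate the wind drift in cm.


drift = v_wind * lag * t = 10 * 0.7 * 0.326 = 2.282 m ≈ 228.2 cm

228.2 cm


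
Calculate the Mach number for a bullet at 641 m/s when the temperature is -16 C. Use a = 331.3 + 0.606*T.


a = 331.3 + 0.606*(-16) = 321.604 m/s
M = v/a = 641/321.604 = 1.993

1.993


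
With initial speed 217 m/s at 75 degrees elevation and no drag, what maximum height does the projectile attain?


H = (v0*sin(theta))^2 / (2g) = (217*sin(75°))^2 / (2*9.81) = 2239 m

2239 m


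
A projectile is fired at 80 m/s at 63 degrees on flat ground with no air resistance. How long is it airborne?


T = 2*v0*sin(theta)/g = 2*80*sin(63°)/9.81 = 14.53 s

14.53 s


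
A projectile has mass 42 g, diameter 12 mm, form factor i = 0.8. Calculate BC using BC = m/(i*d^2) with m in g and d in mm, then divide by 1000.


BC = m/(i*d^2*1000) = 42/(0.8 * 12^2 * 1000) = 0.0003646

0.0003646


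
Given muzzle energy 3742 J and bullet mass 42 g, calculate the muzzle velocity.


v = sqrt(2*E/m) = sqrt(2*3742/0.042) = 422.1 m/s

422.1 m/s


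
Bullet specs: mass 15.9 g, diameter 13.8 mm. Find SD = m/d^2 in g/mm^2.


SD = m/d^2 = 15.9/13.8^2 = 0.08349 g/mm^2

0.08349 g/mm^2


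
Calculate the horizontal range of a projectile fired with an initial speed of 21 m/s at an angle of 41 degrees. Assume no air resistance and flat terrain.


R = v0^2 * sin(2*theta) / g = 21^2 * sin(2*41°) / 9.81 = 44.52 m

44.52 m


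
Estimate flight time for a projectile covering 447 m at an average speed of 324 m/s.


t = d/v = 447/324 = 1.38 s

1.38 s


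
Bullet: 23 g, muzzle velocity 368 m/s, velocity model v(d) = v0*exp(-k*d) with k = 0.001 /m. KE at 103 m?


v = v0*exp(-k*d) = 368*exp(-0.001*103) = 331.983 m/s
E = 0.5*m*v^2 = 0.5*0.023*331.983^2 = 1267 J

1267 J


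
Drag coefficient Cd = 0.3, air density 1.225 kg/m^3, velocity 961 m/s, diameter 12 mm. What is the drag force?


A = pi*(d/2)^2 = pi*(12/2000)^2 = 1.13097e-04 m^2
Fd = 0.5*Cd*rho*A*v^2 = 0.5*0.3*1.225*1.13097e-04*961^2 = 19.19 N

19.19 N


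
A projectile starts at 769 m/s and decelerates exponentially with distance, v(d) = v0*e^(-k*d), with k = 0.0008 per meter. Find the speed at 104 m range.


v = v0*exp(-k*d) = 769*exp(-0.0008*104) = 707.6 m/s

707.6 m/s


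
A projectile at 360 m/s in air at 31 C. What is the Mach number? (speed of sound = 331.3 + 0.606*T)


a = 331.3 + 0.606*(31) = 350.086 m/s
M = v/a = 360/350.086 = 1.028

1.028


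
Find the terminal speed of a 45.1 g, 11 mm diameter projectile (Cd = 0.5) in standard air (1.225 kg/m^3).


A = pi*(d/2)^2 = pi*(11/2000)^2 = 9.50332e-05 m^2
vt = sqrt(2mg/(Cd*rho*A)) = sqrt(2*0.0451*9.81/(0.5 * 1.225 * 9.50332e-05)) = 123.3 m/s

123.3 m/s


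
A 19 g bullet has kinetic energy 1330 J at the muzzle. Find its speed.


v = sqrt(2*E/m) = sqrt(2*1330/0.019) = 374.2 m/s

374.2 m/s


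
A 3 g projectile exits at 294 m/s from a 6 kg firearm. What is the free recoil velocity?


v_recoil = m_p * v_p / m_gun = 0.003 * 294 / 6 = 0.147 m/s

0.147 m/s


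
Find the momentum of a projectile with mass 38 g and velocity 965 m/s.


p = m*v = 0.038*965 = 36.67 kg·m/s

36.67 kg·m/s


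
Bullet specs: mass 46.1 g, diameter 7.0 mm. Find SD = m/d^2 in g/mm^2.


SD = m/d^2 = 46.1/7.0^2 = 0.9408 g/mm^2

0.9408 g/mm^2


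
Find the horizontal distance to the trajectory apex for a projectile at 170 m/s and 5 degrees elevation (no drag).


R = v0^2*sin(2*theta)/g = 170^2*sin(2*5°)/9.81 = 511.563 m
apex_dist = R/2 = 511.563/2 = 255.8 m

255.8 m


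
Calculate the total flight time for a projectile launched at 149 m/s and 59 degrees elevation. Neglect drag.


T = 2*v0*sin(theta)/g = 2*149*sin(59°)/9.81 = 26.04 s

26.04 s


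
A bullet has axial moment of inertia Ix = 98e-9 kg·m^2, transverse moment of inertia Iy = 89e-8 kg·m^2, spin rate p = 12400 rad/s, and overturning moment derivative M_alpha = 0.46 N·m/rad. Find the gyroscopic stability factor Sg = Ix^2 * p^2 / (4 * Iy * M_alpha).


Sg = Ix^2 * p^2 / (4 * Iy * M_alpha) = (98e-9)^2 * 12400^2 / (4 * 89e-8 * 0.46) = 0.9018

0.9018


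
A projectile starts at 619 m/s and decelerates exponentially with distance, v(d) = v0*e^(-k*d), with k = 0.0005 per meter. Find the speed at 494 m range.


v = v0*exp(-k*d) = 619*exp(-0.0005*494) = 483.5 m/s

483.5 m/s


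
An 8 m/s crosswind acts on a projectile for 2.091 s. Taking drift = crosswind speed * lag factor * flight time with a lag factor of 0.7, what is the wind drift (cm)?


drift = v_wind * lag * t = 8 * 0.7 * 2.091 = 11.7096 m ≈ 1171 cm

1171 cm


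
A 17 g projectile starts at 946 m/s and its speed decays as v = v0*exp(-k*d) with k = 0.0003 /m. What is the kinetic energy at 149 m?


v = v0*exp(-k*d) = 946*exp(-0.0003*149) = 904.645 m/s
E = 0.5*m*v^2 = 0.5*0.017*904.645^2 = 6956 J

6956 J


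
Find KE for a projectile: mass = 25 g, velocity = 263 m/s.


E = 0.5*m*v^2 = 0.5*0.025*263^2 = 864.6 J

864.6 J


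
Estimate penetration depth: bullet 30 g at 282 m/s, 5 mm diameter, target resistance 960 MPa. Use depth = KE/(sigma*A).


A = pi*(d/2)^2 = pi*(5/2)^2 = 19.635 mm^2
E = 0.5*m*v^2 = 0.5*0.03*282^2 = 1192.86 J
depth = E/(sigma*A) = 1192.86 J / (960 MPa * 19.635 mm^2) = 1192.86/(960 * 19.635) m = 0.0632832 m ≈ 63.28 mm

63.28 mm


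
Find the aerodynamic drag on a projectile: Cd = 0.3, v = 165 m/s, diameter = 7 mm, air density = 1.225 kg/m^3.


A = pi*(d/2)^2 = pi*(7/2000)^2 = 3.84845e-05 m^2
Fd = 0.5*Cd*rho*A*v^2 = 0.5*0.3*1.225*3.84845e-05*165^2 = 0.1925 N

0.1925 N


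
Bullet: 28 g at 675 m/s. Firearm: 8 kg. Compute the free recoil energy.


v_r = m_p*v_p/m_gun = 0.028*675/8 = 2.3625 m/s, E_r = 0.5*m_gun*v_r^2 = 0.5*8*2.3625^2 = 22.33 J

22.33 J


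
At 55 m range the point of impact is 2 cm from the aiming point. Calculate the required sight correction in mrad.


1 mrad subtends 1 cm per 10 m of range, so adj = error_cm / (dist_m / 10) = 2 / (55/10) = 0.3636 mrad

0.3636 mrad


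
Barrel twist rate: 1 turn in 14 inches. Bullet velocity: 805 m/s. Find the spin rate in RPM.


twist_m = 14*0.0254 = 0.3556 m
spin = v/twist = 805/0.3556 = 2263.78 rev/s
RPM = spin*60 = 2263.78*60 ≈ 135827 RPM

135827 RPM


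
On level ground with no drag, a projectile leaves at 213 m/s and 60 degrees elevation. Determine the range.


R = v0^2 * sin(2*theta) / g = 213^2 * sin(2*60°) / 9.81 = 4005 m

4005 m


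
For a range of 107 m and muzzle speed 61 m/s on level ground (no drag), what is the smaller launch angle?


sin(2*theta) = R*g/v0^2 = 107*9.81/61^2 = 0.282094, theta = arcsin(0.282094)/2 = 8.193°

8.193 degrees


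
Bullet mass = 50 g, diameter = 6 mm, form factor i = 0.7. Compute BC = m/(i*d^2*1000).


BC = m/(i*d^2*1000) = 50/(0.7 * 6^2 * 1000) = 0.001984

0.001984


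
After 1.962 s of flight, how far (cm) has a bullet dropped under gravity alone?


drop = 0.5*g*t^2 = 0.5*9.81*1.962^2 = 18.8815 m ≈ 1888 cm

1888 cm


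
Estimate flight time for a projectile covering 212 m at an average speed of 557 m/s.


t = d/v = 212/557 = 0.3806 s

0.3806 s


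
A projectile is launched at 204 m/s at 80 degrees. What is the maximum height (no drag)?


H = (v0*sin(theta))^2 / (2g) = (204*sin(80°))^2 / (2*9.81) = 2057 m

2057 m


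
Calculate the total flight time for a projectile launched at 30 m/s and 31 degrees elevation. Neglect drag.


T = 2*v0*sin(theta)/g = 2*30*sin(31°)/9.81 = 3.15 s

3.15 s


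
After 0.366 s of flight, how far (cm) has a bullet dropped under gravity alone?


drop = 0.5*g*t^2 = 0.5*9.81*0.366^2 = 0.657054 m ≈ 65.71 cm

65.71 cm


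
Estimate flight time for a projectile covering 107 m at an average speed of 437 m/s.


t = d/v = 107/437 = 0.2449 s

0.2449 s


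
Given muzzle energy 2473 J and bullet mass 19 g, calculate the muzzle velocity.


v = sqrt(2*E/m) = sqrt(2*2473/0.019) = 510.2 m/s

510.2 m/s


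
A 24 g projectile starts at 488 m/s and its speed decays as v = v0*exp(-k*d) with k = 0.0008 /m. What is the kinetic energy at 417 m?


v = v0*exp(-k*d) = 488*exp(-0.0008*417) = 349.574 m/s
E = 0.5*m*v^2 = 0.5*0.024*349.574^2 = 1466 J

1466 J


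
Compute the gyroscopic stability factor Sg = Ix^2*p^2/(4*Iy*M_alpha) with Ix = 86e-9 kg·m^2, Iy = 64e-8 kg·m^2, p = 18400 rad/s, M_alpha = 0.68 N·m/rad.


Sg = Ix^2 * p^2 / (4 * Iy * M_alpha) = (86e-9)^2 * 18400^2 / (4 * 64e-8 * 0.68) = 1.438

1.438


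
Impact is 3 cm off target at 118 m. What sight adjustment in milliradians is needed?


1 mrad subtends 1 cm per 10 m of range, so adj = error_cm / (dist_m / 10) = 3 / (118/10) = 0.2542 mrad

0.2542 mrad


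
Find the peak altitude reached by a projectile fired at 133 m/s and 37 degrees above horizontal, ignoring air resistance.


H = (v0*sin(theta))^2 / (2g) = (133*sin(37°))^2 / (2*9.81) = 326.5 m

326.5 m


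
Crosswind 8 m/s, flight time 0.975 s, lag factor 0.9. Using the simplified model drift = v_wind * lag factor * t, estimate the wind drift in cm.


drift = v_wind * lag * t = 8 * 0.9 * 0.975 = 7.02 m ≈ 702 cm

702 cm


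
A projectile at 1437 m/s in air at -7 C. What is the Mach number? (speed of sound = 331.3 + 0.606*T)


a = 331.3 + 0.606*(-7) = 327.058 m/s
M = v/a = 1437/327.058 = 4.394

4.394


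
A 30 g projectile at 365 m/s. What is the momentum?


p = m*v = 0.03*365 = 10.95 kg·m/s

10.95 kg·m/s


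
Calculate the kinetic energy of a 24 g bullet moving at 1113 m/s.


E = 0.5*m*v^2 = 0.5*0.024*1113^2 = 14865 J

14865 J


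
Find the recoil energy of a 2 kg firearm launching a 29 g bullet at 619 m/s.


v_r = m_p*v_p/m_gun = 0.029*619/2 = 8.9755 m/s, E_r = 0.5*m_gun*v_r^2 = 0.5*2*8.9755^2 = 80.56 J

80.56 J


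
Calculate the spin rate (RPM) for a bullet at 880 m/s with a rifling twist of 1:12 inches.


twist_m = 12*0.0254 = 0.3048 m
spin = v/twist = 880/0.3048 = 2887.139 rev/s
RPM = spin*60 = 2887.139*60 ≈ 173228 RPM

173228 RPM


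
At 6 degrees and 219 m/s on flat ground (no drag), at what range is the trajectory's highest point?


R = v0^2*sin(2*theta)/g = 219^2*sin(2*6°)/9.81 = 1016.48 m
apex_dist = R/2 = 1016.48/2 = 508.2 m

508.2 m


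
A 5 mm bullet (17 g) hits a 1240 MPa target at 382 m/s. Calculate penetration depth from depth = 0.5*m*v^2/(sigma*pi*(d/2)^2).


A = pi*(d/2)^2 = pi*(5/2)^2 = 19.635 mm^2
E = 0.5*m*v^2 = 0.5*0.017*382^2 = 1240.35 J
depth = E/(sigma*A) = 1240.35 J / (1240 MPa * 19.635 mm^2) = 1240.35/(1240 * 19.635) m = 0.0509441 m ≈ 50.94 mm

50.94 mm


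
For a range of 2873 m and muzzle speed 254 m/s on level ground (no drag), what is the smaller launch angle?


sin(2*theta) = R*g/v0^2 = 2873*9.81/254^2 = 0.436855, theta = arcsin(0.436855)/2 = 12.95°

12.95 degrees


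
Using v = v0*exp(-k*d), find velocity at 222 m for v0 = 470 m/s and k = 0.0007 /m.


v = v0*exp(-k*d) = 470*exp(-0.0007*222) = 402.4 m/s

402.4 m/s


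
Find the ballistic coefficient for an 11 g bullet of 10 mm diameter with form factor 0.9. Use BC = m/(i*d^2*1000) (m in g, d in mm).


BC = m/(i*d^2*1000) = 11/(0.9 * 10^2 * 1000) = 0.0001222

0.0001222


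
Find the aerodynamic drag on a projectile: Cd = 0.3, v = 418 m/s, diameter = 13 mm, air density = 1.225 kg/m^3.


A = pi*(d/2)^2 = pi*(13/2000)^2 = 1.32732e-04 m^2
Fd = 0.5*Cd*rho*A*v^2 = 0.5*0.3*1.225*1.32732e-04*418^2 = 4.261 N

4.261 N


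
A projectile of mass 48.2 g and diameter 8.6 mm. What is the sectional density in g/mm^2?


SD = m/d^2 = 48.2/8.6^2 = 0.6517 g/mm^2

0.6517 g/mm^2


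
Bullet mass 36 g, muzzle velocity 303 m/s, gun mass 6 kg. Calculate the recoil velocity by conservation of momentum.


v_recoil = m_p * v_p / m_gun = 0.036 * 303 / 6 = 1.818 m/s

1.818 m/s


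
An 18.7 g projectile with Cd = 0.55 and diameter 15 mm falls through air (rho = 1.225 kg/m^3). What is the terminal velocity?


A = pi*(d/2)^2 = pi*(15/2000)^2 = 1.76715e-04 m^2
vt = sqrt(2mg/(Cd*rho*A)) = sqrt(2*0.0187*9.81/(0.55 * 1.225 * 1.76715e-04)) = 55.51 m/s

55.51 m/s


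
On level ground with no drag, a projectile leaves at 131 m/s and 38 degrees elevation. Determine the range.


R = v0^2 * sin(2*theta) / g = 131^2 * sin(2*38°) / 9.81 = 1697 m

1697 m


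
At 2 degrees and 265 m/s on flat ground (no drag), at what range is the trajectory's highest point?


R = v0^2*sin(2*theta)/g = 265^2*sin(2*2°)/9.81 = 499.353 m
apex_dist = R/2 = 499.353/2 = 249.7 m

249.7 m


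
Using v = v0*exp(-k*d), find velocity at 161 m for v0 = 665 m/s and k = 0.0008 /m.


v = v0*exp(-k*d) = 665*exp(-0.0008*161) = 584.6 m/s

584.6 m/s


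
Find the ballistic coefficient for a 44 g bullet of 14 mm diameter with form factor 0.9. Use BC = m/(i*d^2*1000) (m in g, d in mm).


BC = m/(i*d^2*1000) = 44/(0.9 * 14^2 * 1000) = 0.0002494

0.0002494


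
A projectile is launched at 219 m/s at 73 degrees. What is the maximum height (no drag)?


H = (v0*sin(theta))^2 / (2g) = (219*sin(73°))^2 / (2*9.81) = 2236 m

2236 m


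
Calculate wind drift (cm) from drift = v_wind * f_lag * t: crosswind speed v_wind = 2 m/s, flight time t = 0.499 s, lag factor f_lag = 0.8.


drift = v_wind * lag * t = 2 * 0.8 * 0.499 = 0.7984 m ≈ 79.84 cm

79.84 cm


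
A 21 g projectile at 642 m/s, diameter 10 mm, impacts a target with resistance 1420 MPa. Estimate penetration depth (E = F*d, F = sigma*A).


A = pi*(d/2)^2 = pi*(10/2)^2 = 78.5398 mm^2
E = 0.5*m*v^2 = 0.5*0.021*642^2 = 4327.72 J
depth = E/(sigma*A) = 4327.72 J / (1420 MPa * 78.5398 mm^2) = 4327.72/(1420 * 78.5398) m = 0.0388044 m ≈ 38.8 mm

38.8 mm


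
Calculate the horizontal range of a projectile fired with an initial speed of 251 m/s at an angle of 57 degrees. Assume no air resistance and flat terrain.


R = v0^2 * sin(2*theta) / g = 251^2 * sin(2*57°) / 9.81 = 5867 m

5867 m


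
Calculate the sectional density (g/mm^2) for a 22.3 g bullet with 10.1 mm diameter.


SD = m/d^2 = 22.3/10.1^2 = 0.2186 g/mm^2

0.2186 g/mm^2


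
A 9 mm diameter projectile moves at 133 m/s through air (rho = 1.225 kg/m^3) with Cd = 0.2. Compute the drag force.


A = pi*(d/2)^2 = pi*(9/2000)^2 = 6.36173e-05 m^2
Fd = 0.5*Cd*rho*A*v^2 = 0.5*0.2*1.225*6.36173e-05*133^2 = 0.1379 N

0.1379 N


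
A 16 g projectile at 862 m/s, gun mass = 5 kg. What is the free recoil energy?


v_r = m_p*v_p/m_gun = 0.016*862/5 = 2.7584 m/s, E_r = 0.5*m_gun*v_r^2 = 0.5*5*2.7584^2 = 19.02 J

19.02 J


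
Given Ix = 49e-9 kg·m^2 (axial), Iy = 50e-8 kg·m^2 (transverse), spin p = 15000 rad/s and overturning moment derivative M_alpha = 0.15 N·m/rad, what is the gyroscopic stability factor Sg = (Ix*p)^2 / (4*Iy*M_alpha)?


Sg = Ix^2 * p^2 / (4 * Iy * M_alpha) = (49e-9)^2 * 15000^2 / (4 * 50e-8 * 0.15) = 1.801

1.801


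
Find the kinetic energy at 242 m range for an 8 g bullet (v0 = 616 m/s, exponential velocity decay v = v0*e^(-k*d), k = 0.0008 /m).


v = v0*exp(-k*d) = 616*exp(-0.0008*242) = 507.576 m/s
E = 0.5*m*v^2 = 0.5*0.008*507.576^2 = 1031 J

1031 J


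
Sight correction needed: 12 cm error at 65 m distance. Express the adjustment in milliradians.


1 mrad subtends 1 cm per 10 m of range, so adj = error_cm / (dist_m / 10) = 12 / (65/10) = 1.846 mrad

1.846 mrad


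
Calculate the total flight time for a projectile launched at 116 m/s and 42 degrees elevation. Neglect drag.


T = 2*v0*sin(theta)/g = 2*116*sin(42°)/9.81 = 15.82 s

15.82 s


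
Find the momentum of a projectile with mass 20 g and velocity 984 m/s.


p = m*v = 0.02*984 = 19.68 kg·m/s

19.68 kg·m/s


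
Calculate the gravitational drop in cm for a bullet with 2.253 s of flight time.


drop = 0.5*g*t^2 = 0.5*9.81*2.253^2 = 24.8978 m ≈ 2490 cm

2490 cm


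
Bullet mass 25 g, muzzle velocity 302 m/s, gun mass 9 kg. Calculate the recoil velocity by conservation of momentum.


v_recoil = m_p * v_p / m_gun = 0.025 * 302 / 9 = 0.8389 m/s

0.8389 m/s


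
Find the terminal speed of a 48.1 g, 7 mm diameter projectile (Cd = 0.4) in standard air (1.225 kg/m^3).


A = pi*(d/2)^2 = pi*(7/2000)^2 = 3.84845e-05 m^2
vt = sqrt(2mg/(Cd*rho*A)) = sqrt(2*0.0481*9.81/(0.4 * 1.225 * 3.84845e-05)) = 223.7 m/s

223.7 m/s


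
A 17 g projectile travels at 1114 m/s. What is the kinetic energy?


E = 0.5*m*v^2 = 0.5*0.017*1114^2 = 10548 J

10548 J


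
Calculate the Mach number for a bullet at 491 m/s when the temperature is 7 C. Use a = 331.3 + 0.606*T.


a = 331.3 + 0.606*(7) = 335.542 m/s
M = v/a = 491/335.542 = 1.463

1.463


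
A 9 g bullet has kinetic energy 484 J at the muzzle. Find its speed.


v = sqrt(2*E/m) = sqrt(2*484/0.009) = 328 m/s

328 m/s


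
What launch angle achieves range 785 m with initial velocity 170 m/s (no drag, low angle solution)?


sin(2*theta) = R*g/v0^2 = 785*9.81/170^2 = 0.266465, theta = arcsin(0.266465)/2 = 7.727°

7.727 degrees


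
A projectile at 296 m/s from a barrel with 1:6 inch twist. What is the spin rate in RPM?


twist_m = 6*0.0254 = 0.1524 m
spin = v/twist = 296/0.1524 = 1942.257 rev/s
RPM = spin*60 = 1942.257*60 ≈ 116535 RPM

116535 RPM


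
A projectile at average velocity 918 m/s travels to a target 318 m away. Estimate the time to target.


t = d/v = 318/918 = 0.3464 s

0.3464 s


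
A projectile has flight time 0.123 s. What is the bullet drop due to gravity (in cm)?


drop = 0.5*g*t^2 = 0.5*9.81*0.123^2 = 0.0742077 m ≈ 7.421 cm

7.421 cm


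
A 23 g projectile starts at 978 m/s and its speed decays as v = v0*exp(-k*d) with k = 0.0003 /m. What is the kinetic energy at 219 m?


v = v0*exp(-k*d) = 978*exp(-0.0003*219) = 915.811 m/s
E = 0.5*m*v^2 = 0.5*0.023*915.811^2 = 9645 J

9645 J


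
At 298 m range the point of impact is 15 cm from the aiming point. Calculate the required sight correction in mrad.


1 mrad subtends 1 cm per 10 m of range, so adj = error_cm / (dist_m / 10) = 15 / (298/10) = 0.5034 mrad

0.5034 mrad


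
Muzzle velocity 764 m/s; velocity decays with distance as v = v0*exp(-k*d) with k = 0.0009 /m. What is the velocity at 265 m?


v = v0*exp(-k*d) = 764*exp(-0.0009*265) = 601.9 m/s

601.9 m/s


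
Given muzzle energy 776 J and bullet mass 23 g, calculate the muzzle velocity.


v = sqrt(2*E/m) = sqrt(2*776/0.023) = 259.8 m/s

259.8 m/s


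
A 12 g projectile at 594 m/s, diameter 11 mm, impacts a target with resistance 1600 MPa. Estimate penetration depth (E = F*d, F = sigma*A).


A = pi*(d/2)^2 = pi*(11/2)^2 = 95.0332 mm^2
E = 0.5*m*v^2 = 0.5*0.012*594^2 = 2117.02 J
depth = E/(sigma*A) = 2117.02 J / (1600 MPa * 95.0332 mm^2) = 2117.02/(1600 * 95.0332) m = 0.0139229 m ≈ 13.92 mm

13.92 mm


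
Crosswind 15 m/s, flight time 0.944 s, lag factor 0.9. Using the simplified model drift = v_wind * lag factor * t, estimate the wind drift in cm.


drift = v_wind * lag * t = 15 * 0.9 * 0.944 = 12.744 m ≈ 1274 cm

1274 cm


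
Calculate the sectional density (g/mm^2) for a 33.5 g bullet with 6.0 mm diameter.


SD = m/d^2 = 33.5/6.0^2 = 0.9306 g/mm^2

0.9306 g/mm^2


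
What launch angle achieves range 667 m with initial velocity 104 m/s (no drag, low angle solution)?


sin(2*theta) = R*g/v0^2 = 667*9.81/104^2 = 0.604962, theta = arcsin(0.604962)/2 = 18.61°

18.61 degrees


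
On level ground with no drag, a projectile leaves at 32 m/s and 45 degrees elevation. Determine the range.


R = v0^2 * sin(2*theta) / g = 32^2 * sin(2*45°) / 9.81 = 104.4 m

104.4 m


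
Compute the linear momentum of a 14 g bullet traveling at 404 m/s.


p = m*v = 0.014*404 = 5.656 kg·m/s

5.656 kg·m/s


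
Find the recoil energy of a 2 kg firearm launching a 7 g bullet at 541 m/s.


v_r = m_p*v_p/m_gun = 0.007*541/2 = 1.8935 m/s, E_r = 0.5*m_gun*v_r^2 = 0.5*2*1.8935^2 = 3.585 J

3.585 J


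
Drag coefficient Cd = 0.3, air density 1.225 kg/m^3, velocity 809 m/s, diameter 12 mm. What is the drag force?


A = pi*(d/2)^2 = pi*(12/2000)^2 = 1.13097e-04 m^2
Fd = 0.5*Cd*rho*A*v^2 = 0.5*0.3*1.225*1.13097e-04*809^2 = 13.6 N

13.6 N


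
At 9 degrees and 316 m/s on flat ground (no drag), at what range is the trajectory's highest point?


R = v0^2*sin(2*theta)/g = 316^2*sin(2*9°)/9.81 = 3145.48 m
apex_dist = R/2 = 3145.48/2 = 1573 m

1573 m


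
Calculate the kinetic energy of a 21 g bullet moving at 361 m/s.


E = 0.5*m*v^2 = 0.5*0.021*361^2 = 1368 J

1368 J


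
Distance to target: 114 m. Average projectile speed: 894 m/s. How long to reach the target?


t = d/v = 114/894 = 0.1275 s

0.1275 s


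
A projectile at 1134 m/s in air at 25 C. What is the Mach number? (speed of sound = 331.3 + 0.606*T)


a = 331.3 + 0.606*(25) = 346.45 m/s
M = v/a = 1134/346.45 = 3.273

3.273


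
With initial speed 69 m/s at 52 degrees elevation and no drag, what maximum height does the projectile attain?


H = (v0*sin(theta))^2 / (2g) = (69*sin(52°))^2 / (2*9.81) = 150.7 m

150.7 m


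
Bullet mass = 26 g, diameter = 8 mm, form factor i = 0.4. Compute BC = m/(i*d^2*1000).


BC = m/(i*d^2*1000) = 26/(0.4 * 8^2 * 1000) = 0.001016

0.001016


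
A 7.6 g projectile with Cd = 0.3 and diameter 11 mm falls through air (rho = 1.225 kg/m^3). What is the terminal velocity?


A = pi*(d/2)^2 = pi*(11/2000)^2 = 9.50332e-05 m^2
vt = sqrt(2mg/(Cd*rho*A)) = sqrt(2*0.0076*9.81/(0.3 * 1.225 * 9.50332e-05)) = 65.34 m/s

65.34 m/s


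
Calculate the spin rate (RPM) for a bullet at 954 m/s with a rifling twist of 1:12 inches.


twist_m = 12*0.0254 = 0.3048 m
spin = v/twist = 954/0.3048 = 3129.921 rev/s
RPM = spin*60 = 3129.921*60 ≈ 187795 RPM

187795 RPM


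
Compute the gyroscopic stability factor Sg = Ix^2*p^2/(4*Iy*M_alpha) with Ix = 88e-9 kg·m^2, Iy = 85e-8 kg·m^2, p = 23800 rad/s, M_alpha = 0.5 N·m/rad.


Sg = Ix^2 * p^2 / (4 * Iy * M_alpha) = (88e-9)^2 * 23800^2 / (4 * 85e-8 * 0.5) = 2.58

2.58


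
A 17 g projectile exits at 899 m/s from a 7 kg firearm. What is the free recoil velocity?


v_recoil = m_p * v_p / m_gun = 0.017 * 899 / 7 = 2.183 m/s

2.183 m/s


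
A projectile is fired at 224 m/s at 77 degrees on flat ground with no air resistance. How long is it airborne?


T = 2*v0*sin(theta)/g = 2*224*sin(77°)/9.81 = 44.5 s

44.5 s


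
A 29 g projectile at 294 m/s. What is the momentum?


p = m*v = 0.029*294 = 8.526 kg·m/s

8.526 kg·m/s


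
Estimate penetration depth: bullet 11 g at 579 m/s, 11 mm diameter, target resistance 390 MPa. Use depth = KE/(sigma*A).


A = pi*(d/2)^2 = pi*(11/2)^2 = 95.0332 mm^2
E = 0.5*m*v^2 = 0.5*0.011*579^2 = 1843.83 J
depth = E/(sigma*A) = 1843.83 J / (390 MPa * 95.0332 mm^2) = 1843.83/(390 * 95.0332) m = 0.0497485 m ≈ 49.75 mm

49.75 mm


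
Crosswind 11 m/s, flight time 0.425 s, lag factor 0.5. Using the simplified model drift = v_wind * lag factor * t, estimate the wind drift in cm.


drift = v_wind * lag * t = 11 * 0.5 * 0.425 = 2.3375 m ≈ 233.8 cm

233.8 cm


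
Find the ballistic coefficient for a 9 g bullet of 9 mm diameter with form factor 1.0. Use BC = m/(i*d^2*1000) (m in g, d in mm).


BC = m/(i*d^2*1000) = 9/(1.0 * 9^2 * 1000) = 0.0001111

0.0001111


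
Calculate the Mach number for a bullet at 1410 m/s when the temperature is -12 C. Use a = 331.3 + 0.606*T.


a = 331.3 + 0.606*(-12) = 324.028 m/s
M = v/a = 1410/324.028 = 4.351

4.351


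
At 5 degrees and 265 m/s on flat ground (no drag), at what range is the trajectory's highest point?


R = v0^2*sin(2*theta)/g = 265^2*sin(2*5°)/9.81 = 1243.06 m
apex_dist = R/2 = 1243.06/2 = 621.5 m

621.5 m


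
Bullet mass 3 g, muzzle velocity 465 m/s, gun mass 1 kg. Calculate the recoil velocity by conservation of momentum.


v_recoil = m_p * v_p / m_gun = 0.003 * 465 / 1 = 1.395 m/s

1.395 m/s


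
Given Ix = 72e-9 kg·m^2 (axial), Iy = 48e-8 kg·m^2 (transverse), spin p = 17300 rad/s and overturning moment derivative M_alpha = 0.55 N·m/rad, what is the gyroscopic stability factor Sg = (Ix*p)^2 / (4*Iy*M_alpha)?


Sg = Ix^2 * p^2 / (4 * Iy * M_alpha) = (72e-9)^2 * 17300^2 / (4 * 48e-8 * 0.55) = 1.469

1.469


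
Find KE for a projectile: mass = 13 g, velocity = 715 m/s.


E = 0.5*m*v^2 = 0.5*0.013*715^2 = 3323 J

3323 J


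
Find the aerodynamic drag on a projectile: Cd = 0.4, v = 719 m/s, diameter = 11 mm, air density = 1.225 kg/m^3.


A = pi*(d/2)^2 = pi*(11/2000)^2 = 9.50332e-05 m^2
Fd = 0.5*Cd*rho*A*v^2 = 0.5*0.4*1.225*9.50332e-05*719^2 = 12.04 N

12.04 N


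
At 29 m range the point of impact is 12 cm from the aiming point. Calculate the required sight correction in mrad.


1 mrad subtends 1 cm per 10 m of range, so adj = error_cm / (dist_m / 10) = 12 / (29/10) = 4.138 mrad

4.138 mrad


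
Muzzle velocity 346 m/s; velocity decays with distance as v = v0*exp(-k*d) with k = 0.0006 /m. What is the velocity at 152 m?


v = v0*exp(-k*d) = 346*exp(-0.0006*152) = 315.8 m/s

315.8 m/s


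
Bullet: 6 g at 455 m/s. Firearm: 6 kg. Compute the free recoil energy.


v_r = m_p*v_p/m_gun = 0.006*455/6 = 0.455 m/s, E_r = 0.5*m_gun*v_r^2 = 0.5*6*0.455^2 = 0.6211 J

0.6211 J


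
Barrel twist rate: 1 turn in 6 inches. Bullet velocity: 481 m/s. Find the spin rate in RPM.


twist_m = 6*0.0254 = 0.1524 m
spin = v/twist = 481/0.1524 = 3156.168 rev/s
RPM = spin*60 = 3156.168*60 ≈ 189370 RPM

189370 RPM


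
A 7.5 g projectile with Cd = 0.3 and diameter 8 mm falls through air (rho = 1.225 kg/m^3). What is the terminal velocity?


A = pi*(d/2)^2 = pi*(8/2000)^2 = 5.02655e-05 m^2
vt = sqrt(2mg/(Cd*rho*A)) = sqrt(2*0.0075*9.81/(0.3 * 1.225 * 5.02655e-05)) = 89.25 m/s

89.25 m/s
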